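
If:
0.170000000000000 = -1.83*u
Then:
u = -0.09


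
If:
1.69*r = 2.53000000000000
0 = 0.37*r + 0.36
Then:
No Solution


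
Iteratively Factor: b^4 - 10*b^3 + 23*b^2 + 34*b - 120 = (b - 5)*(b^3 - 5*b^2 - 2*b + 24) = (b - 5)*(b - 3)*(b^2 - 2*b - 8) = (b - 5)*(b - 4)*(b - 3)*(b + 2)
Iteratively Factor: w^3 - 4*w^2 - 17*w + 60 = (w + 4)*(w^2 - 8*w + 15) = (w - 5)*(w + 4)*(w - 3)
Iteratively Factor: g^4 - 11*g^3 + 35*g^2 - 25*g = (g - 5)*(g^3 - 6*g^2 + 5*g) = g*(g - 5)*(g^2 - 6*g + 5) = g*(g - 5)^2*(g - 1)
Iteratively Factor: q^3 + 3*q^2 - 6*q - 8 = (q + 4)*(q^2 - q - 2) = (q - 2)*(q + 4)*(q + 1)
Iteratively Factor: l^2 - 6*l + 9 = (l - 3)*(l - 3)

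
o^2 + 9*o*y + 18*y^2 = (o + 3*y)*(o + 6*y)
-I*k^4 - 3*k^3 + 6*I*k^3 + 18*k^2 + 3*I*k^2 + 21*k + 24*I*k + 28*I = (k - 7)*(k - 4*I)*(k + I)*(-I*k - I)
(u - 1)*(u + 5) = u^2 + 4*u - 5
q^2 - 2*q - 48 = (q - 8)*(q + 6)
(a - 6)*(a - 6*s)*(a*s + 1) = a^3*s - 6*a^2*s^2 - 6*a^2*s + a^2 + 36*a*s^2 - 6*a*s - 6*a + 36*s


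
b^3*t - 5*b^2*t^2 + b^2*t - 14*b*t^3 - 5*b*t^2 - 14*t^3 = (b - 7*t)*(b + 2*t)*(b*t + t)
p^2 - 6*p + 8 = (p - 4)*(p - 2)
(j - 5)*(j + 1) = j^2 - 4*j - 5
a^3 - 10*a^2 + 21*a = a*(a - 7)*(a - 3)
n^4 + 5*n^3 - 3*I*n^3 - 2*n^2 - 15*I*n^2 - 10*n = n*(n + 5)*(n - 2*I)*(n - I)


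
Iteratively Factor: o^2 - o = (o - 1)*(o)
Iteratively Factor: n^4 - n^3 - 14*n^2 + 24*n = (n + 4)*(n^3 - 5*n^2 + 6*n) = (n - 3)*(n + 4)*(n^2 - 2*n) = (n - 3)*(n - 2)*(n + 4)*(n)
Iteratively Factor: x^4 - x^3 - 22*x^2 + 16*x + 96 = (x + 4)*(x^3 - 5*x^2 - 2*x + 24) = (x + 2)*(x + 4)*(x^2 - 7*x + 12) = (x - 4)*(x + 2)*(x + 4)*(x - 3)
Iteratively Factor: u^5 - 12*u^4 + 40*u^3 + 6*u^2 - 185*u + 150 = (u + 2)*(u^4 - 14*u^3 + 68*u^2 - 130*u + 75) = (u - 1)*(u + 2)*(u^3 - 13*u^2 + 55*u - 75) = (u - 3)*(u - 1)*(u + 2)*(u^2 - 10*u + 25) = (u - 5)*(u - 3)*(u - 1)*(u + 2)*(u - 5)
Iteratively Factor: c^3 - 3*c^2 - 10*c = (c)*(c^2 - 3*c - 10) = c*(c - 5)*(c + 2)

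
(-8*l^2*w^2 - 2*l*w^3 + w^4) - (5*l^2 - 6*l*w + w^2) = -8*l^2*w^2 - 5*l^2 - 2*l*w^3 + 6*l*w + w^4 - w^2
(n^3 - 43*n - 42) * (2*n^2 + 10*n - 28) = 2*n^5 + 10*n^4 - 114*n^3 - 514*n^2 + 784*n + 1176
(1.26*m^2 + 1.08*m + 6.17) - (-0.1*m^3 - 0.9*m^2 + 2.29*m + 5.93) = 0.1*m^3 + 2.16*m^2 - 1.21*m + 0.24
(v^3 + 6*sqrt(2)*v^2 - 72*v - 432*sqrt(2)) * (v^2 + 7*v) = v^5 + 7*v^4 + 6*sqrt(2)*v^4 - 72*v^3 + 42*sqrt(2)*v^3 - 432*sqrt(2)*v^2 - 504*v^2 - 3024*sqrt(2)*v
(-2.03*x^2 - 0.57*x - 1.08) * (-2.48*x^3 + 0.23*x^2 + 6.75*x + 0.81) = 5.0344*x^5 + 0.9467*x^4 - 11.1552*x^3 - 5.7402*x^2 - 7.7517*x - 0.8748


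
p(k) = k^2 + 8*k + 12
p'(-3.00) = 2.00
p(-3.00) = -3.00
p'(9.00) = 26.00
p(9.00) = 165.00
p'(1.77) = 11.54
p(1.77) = 29.29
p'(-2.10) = 3.80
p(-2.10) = -0.39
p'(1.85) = 11.70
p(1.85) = 30.22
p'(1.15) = 10.30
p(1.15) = 22.52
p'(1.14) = 10.28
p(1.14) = 22.42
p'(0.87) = 9.74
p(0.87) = 19.72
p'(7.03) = 22.06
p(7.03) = 117.66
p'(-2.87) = 2.26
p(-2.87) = -2.72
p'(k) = 2*k + 8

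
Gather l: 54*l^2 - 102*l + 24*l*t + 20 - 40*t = 54*l^2 + l*(24*t - 102) - 40*t + 20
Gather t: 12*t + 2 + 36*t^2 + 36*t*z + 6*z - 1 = 36*t^2 + t*(36*z + 12) + 6*z + 1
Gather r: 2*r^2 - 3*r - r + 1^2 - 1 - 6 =2*r^2 - 4*r - 6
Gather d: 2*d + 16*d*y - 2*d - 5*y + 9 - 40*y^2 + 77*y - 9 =16*d*y - 40*y^2 + 72*y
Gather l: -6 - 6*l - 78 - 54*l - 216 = -60*l - 300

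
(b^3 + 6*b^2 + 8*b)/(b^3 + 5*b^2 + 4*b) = (b + 2)/(b + 1)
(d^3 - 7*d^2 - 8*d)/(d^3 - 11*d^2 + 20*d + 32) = d/(d - 4)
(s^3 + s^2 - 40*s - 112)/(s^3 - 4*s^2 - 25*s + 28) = (s + 4)/(s - 1)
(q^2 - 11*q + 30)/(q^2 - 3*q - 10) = (q - 6)/(q + 2)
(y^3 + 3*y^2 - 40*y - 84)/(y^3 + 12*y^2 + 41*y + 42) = (y - 6)/(y + 3)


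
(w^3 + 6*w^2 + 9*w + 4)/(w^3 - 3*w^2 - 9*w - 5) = (w + 4)/(w - 5)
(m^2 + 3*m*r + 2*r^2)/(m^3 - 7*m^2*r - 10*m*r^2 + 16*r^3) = (m + r)/(m^2 - 9*m*r + 8*r^2)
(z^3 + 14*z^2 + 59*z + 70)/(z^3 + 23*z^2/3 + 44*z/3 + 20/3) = 3*(z + 7)/(3*z + 2)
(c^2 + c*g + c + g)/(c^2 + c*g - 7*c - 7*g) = (c + 1)/(c - 7)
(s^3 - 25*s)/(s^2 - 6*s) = (s^2 - 25)/(s - 6)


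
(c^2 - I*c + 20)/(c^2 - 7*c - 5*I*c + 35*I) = (c + 4*I)/(c - 7)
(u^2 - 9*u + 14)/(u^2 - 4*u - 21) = (u - 2)/(u + 3)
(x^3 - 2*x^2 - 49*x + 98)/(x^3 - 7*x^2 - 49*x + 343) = (x - 2)/(x - 7)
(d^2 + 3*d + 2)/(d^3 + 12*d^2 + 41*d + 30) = (d + 2)/(d^2 + 11*d + 30)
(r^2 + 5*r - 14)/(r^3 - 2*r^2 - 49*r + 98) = 1/(r - 7)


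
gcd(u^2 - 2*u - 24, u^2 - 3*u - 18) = u - 6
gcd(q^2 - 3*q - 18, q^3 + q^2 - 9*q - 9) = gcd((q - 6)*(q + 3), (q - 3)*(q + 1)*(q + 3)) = q + 3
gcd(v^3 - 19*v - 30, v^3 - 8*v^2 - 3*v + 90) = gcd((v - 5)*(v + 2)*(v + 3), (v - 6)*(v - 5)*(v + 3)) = v^2 - 2*v - 15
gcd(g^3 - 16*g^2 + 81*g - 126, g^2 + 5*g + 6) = 1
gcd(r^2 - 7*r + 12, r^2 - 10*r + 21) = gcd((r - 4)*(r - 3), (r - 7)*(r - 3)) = r - 3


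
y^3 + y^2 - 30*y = y*(y - 5)*(y + 6)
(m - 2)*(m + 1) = m^2 - m - 2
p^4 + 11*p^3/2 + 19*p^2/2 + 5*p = p*(p + 1)*(p + 2)*(p + 5/2)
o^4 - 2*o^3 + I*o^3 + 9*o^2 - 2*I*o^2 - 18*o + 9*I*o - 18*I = (o - 2)*(o - 3*I)*(o + I)*(o + 3*I)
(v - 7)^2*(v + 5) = v^3 - 9*v^2 - 21*v + 245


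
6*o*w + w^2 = w*(6*o + w)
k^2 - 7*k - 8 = (k - 8)*(k + 1)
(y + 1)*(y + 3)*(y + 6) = y^3 + 10*y^2 + 27*y + 18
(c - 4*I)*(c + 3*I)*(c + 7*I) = c^3 + 6*I*c^2 + 19*c + 84*I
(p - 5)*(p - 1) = p^2 - 6*p + 5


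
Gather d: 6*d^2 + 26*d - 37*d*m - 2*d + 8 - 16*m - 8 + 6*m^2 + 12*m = 6*d^2 + d*(24 - 37*m) + 6*m^2 - 4*m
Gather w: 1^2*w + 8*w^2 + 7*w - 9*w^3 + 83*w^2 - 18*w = -9*w^3 + 91*w^2 - 10*w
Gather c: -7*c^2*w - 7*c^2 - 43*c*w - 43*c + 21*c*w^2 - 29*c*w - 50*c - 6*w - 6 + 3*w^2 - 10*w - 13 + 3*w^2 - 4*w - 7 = c^2*(-7*w - 7) + c*(21*w^2 - 72*w - 93) + 6*w^2 - 20*w - 26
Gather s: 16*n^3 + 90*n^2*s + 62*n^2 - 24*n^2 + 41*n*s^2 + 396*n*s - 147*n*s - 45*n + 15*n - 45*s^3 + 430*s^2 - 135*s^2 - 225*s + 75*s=16*n^3 + 38*n^2 - 30*n - 45*s^3 + s^2*(41*n + 295) + s*(90*n^2 + 249*n - 150)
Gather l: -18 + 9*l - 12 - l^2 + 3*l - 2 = -l^2 + 12*l - 32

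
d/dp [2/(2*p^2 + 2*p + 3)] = 4*(-2*p - 1)/(2*p^2 + 2*p + 3)^2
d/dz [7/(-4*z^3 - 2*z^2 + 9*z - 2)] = 7*(12*z^2 + 4*z - 9)/(4*z^3 + 2*z^2 - 9*z + 2)^2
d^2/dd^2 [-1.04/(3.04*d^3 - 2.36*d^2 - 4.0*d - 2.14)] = ((18.9696*d - 4.9088)*(-3.04*d^3 + 2.36*d^2 + 4.0*d + 2.14) + 1.04*(-18.24*d^2 + 9.44*d + 8.0)*(-9.12*d^2 + 4.72*d + 4.0))/(-3.04*d^3 + 2.36*d^2 + 4.0*d + 2.14)^3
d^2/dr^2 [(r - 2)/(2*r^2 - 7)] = 4*(8*r^2*(r - 2) + (2 - 3*r)*(2*r^2 - 7))/(2*r^2 - 7)^3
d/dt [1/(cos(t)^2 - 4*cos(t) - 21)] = 2*(cos(t) - 2)*sin(t)/(sin(t)^2 + 4*cos(t) + 20)^2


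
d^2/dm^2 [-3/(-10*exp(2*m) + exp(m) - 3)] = 3*((1 - 40*exp(m))*(10*exp(2*m) - exp(m) + 3) + 2*(20*exp(m) - 1)^2*exp(m))*exp(m)/(10*exp(2*m) - exp(m) + 3)^3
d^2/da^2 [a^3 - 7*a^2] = 6*a - 14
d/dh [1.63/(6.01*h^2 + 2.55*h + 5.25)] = (-19.5926*h - 4.1565)/(6.01*h^2 + 2.55*h + 5.25)^2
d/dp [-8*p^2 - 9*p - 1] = -16*p - 9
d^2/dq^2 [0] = 0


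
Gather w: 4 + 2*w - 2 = 2*w + 2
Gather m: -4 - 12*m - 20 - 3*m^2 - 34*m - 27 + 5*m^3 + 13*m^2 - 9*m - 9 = 5*m^3 + 10*m^2 - 55*m - 60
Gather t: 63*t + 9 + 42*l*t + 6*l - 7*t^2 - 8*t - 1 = 6*l - 7*t^2 + t*(42*l + 55) + 8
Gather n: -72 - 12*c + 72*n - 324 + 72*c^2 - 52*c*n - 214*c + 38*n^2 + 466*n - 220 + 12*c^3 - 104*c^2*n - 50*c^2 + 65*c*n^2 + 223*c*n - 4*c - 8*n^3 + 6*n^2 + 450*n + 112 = 12*c^3 + 22*c^2 - 230*c - 8*n^3 + n^2*(65*c + 44) + n*(-104*c^2 + 171*c + 988) - 504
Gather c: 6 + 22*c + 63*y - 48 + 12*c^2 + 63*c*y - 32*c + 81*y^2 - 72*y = 12*c^2 + c*(63*y - 10) + 81*y^2 - 9*y - 42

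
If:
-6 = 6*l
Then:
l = -1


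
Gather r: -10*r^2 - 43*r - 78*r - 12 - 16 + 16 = -10*r^2 - 121*r - 12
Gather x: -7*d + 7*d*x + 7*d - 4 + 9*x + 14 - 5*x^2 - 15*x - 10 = -5*x^2 + x*(7*d - 6)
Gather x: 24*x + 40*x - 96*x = -32*x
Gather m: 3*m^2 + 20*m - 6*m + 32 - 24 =3*m^2 + 14*m + 8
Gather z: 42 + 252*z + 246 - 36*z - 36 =216*z + 252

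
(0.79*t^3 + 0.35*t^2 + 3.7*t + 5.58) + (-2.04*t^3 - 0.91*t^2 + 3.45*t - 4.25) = -1.25*t^3 - 0.56*t^2 + 7.15*t + 1.33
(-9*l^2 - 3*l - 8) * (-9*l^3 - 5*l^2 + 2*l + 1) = 81*l^5 + 72*l^4 + 69*l^3 + 25*l^2 - 19*l - 8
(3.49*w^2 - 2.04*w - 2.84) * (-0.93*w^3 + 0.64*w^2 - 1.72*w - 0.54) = -3.2457*w^5 + 4.1308*w^4 - 4.6672*w^3 - 0.1934*w^2 + 5.9864*w + 1.5336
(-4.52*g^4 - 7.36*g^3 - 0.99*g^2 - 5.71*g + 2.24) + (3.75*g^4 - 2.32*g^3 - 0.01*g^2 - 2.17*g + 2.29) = -0.77*g^4 - 9.68*g^3 - 1.0*g^2 - 7.88*g + 4.53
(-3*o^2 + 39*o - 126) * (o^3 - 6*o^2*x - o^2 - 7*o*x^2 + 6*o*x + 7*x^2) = -3*o^5 + 18*o^4*x + 42*o^4 + 21*o^3*x^2 - 252*o^3*x - 165*o^3 - 294*o^2*x^2 + 990*o^2*x + 126*o^2 + 1155*o*x^2 - 756*o*x - 882*x^2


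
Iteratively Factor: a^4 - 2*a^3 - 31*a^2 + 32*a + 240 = (a - 4)*(a^3 + 2*a^2 - 23*a - 60) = (a - 5)*(a - 4)*(a^2 + 7*a + 12) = (a - 5)*(a - 4)*(a + 4)*(a + 3)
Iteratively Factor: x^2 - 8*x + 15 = (x - 3)*(x - 5)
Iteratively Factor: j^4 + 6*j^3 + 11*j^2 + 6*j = (j + 3)*(j^3 + 3*j^2 + 2*j) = (j + 1)*(j + 3)*(j^2 + 2*j) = (j + 1)*(j + 2)*(j + 3)*(j)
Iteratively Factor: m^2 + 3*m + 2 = (m + 1)*(m + 2)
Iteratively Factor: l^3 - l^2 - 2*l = (l + 1)*(l^2 - 2*l) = (l - 2)*(l + 1)*(l)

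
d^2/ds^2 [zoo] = 0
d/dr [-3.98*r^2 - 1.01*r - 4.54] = -7.96*r - 1.01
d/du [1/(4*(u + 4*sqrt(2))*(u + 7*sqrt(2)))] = (-2*u - 11*sqrt(2))/(4*(u^4 + 22*sqrt(2)*u^3 + 354*u^2 + 1232*sqrt(2)*u + 3136))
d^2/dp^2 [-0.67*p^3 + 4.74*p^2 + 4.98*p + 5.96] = 9.48 - 4.02*p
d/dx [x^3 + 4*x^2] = x*(3*x + 8)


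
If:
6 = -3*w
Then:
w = -2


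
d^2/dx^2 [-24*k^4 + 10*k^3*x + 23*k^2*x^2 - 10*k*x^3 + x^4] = 46*k^2 - 60*k*x + 12*x^2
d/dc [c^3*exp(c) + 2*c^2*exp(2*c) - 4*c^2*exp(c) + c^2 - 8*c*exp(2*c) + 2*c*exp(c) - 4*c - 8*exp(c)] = c^3*exp(c) + 4*c^2*exp(2*c) - c^2*exp(c) - 12*c*exp(2*c) - 6*c*exp(c) + 2*c - 8*exp(2*c) - 6*exp(c) - 4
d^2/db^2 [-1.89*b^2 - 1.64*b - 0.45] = -3.78000000000000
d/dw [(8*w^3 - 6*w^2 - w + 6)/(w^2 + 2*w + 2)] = (8*w^4 + 32*w^3 + 37*w^2 - 36*w - 14)/(w^4 + 4*w^3 + 8*w^2 + 8*w + 4)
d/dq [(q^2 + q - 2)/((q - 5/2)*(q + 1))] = 2*(-5*q^2 - 2*q - 11)/(4*q^4 - 12*q^3 - 11*q^2 + 30*q + 25)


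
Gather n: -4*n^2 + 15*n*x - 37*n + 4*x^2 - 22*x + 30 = -4*n^2 + n*(15*x - 37) + 4*x^2 - 22*x + 30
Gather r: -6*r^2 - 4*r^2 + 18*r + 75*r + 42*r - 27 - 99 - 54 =-10*r^2 + 135*r - 180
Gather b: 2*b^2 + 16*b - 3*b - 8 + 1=2*b^2 + 13*b - 7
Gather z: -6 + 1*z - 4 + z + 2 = 2*z - 8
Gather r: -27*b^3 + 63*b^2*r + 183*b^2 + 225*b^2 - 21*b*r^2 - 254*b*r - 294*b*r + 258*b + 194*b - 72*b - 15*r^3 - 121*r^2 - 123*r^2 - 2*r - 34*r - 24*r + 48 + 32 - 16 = -27*b^3 + 408*b^2 + 380*b - 15*r^3 + r^2*(-21*b - 244) + r*(63*b^2 - 548*b - 60) + 64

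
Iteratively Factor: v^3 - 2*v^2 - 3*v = (v)*(v^2 - 2*v - 3) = v*(v + 1)*(v - 3)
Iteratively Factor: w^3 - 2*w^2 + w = (w - 1)*(w^2 - w) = (w - 1)^2*(w)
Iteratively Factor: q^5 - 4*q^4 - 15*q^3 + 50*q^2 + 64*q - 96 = (q - 4)*(q^4 - 15*q^2 - 10*q + 24) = (q - 4)*(q - 1)*(q^3 + q^2 - 14*q - 24) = (q - 4)*(q - 1)*(q + 2)*(q^2 - q - 12) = (q - 4)^2*(q - 1)*(q + 2)*(q + 3)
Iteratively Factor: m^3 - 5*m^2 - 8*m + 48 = (m - 4)*(m^2 - m - 12) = (m - 4)^2*(m + 3)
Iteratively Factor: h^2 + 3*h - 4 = (h + 4)*(h - 1)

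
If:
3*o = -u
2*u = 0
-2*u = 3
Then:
No Solution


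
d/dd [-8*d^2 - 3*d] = -16*d - 3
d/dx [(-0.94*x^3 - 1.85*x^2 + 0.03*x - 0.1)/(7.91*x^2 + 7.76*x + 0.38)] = (-7.4354*x^4 - 14.5888*x^3 - 15.6649*x^2 + 0.176*x + 0.7874)/(62.5681*x^4 + 122.7632*x^3 + 66.2292*x^2 + 5.8976*x + 0.1444)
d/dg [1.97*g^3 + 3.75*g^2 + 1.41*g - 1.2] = 5.91*g^2 + 7.5*g + 1.41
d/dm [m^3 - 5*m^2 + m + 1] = 3*m^2 - 10*m + 1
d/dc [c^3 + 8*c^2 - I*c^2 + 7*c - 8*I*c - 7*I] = 3*c^2 + 2*c*(8 - I) + 7 - 8*I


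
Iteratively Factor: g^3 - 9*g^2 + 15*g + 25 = (g - 5)*(g^2 - 4*g - 5) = (g - 5)^2*(g + 1)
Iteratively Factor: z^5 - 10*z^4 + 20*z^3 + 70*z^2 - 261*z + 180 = (z - 4)*(z^4 - 6*z^3 - 4*z^2 + 54*z - 45) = (z - 4)*(z - 3)*(z^3 - 3*z^2 - 13*z + 15) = (z - 4)*(z - 3)*(z + 3)*(z^2 - 6*z + 5) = (z - 4)*(z - 3)*(z - 1)*(z + 3)*(z - 5)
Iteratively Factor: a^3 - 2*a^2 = (a)*(a^2 - 2*a) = a^2*(a - 2)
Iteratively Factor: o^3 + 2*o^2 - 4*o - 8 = (o + 2)*(o^2 - 4) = (o + 2)^2*(o - 2)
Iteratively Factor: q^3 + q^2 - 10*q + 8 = (q + 4)*(q^2 - 3*q + 2) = (q - 1)*(q + 4)*(q - 2)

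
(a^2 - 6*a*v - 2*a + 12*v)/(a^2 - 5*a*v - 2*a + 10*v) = (-a + 6*v)/(-a + 5*v)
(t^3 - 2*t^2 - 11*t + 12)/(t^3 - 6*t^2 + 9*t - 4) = (t + 3)/(t - 1)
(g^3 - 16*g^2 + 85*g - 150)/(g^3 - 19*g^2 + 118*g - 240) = (g - 5)/(g - 8)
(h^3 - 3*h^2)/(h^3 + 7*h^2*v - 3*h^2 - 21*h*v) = h/(h + 7*v)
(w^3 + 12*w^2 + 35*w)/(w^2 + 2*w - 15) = w*(w + 7)/(w - 3)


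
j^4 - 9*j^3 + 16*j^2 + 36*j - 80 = (j - 5)*(j - 4)*(j - 2)*(j + 2)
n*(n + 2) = n^2 + 2*n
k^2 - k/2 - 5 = (k - 5/2)*(k + 2)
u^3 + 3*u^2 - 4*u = u*(u - 1)*(u + 4)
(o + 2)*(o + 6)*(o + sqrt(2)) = o^3 + sqrt(2)*o^2 + 8*o^2 + 8*sqrt(2)*o + 12*o + 12*sqrt(2)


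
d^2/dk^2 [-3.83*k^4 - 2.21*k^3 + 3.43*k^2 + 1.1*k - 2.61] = -45.96*k^2 - 13.26*k + 6.86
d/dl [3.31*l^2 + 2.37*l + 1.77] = 6.62*l + 2.37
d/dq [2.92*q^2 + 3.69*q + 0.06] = 5.84*q + 3.69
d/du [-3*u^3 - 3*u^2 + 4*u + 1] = -9*u^2 - 6*u + 4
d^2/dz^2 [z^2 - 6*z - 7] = 2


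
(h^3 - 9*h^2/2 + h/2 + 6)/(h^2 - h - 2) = (h^2 - 11*h/2 + 6)/(h - 2)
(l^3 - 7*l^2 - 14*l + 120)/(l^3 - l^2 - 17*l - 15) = (l^2 - 2*l - 24)/(l^2 + 4*l + 3)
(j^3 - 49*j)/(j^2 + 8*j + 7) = j*(j - 7)/(j + 1)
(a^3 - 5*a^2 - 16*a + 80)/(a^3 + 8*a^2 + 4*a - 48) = (a^2 - 9*a + 20)/(a^2 + 4*a - 12)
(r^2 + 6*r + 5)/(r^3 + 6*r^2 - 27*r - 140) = (r^2 + 6*r + 5)/(r^3 + 6*r^2 - 27*r - 140)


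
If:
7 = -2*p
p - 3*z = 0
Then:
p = -7/2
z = -7/6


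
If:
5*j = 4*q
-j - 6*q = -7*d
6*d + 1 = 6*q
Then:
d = 17/3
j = 14/3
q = 35/6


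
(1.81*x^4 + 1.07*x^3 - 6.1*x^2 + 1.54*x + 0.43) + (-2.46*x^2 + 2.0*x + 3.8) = 1.81*x^4 + 1.07*x^3 - 8.56*x^2 + 3.54*x + 4.23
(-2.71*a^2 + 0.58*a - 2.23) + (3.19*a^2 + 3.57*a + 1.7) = 0.48*a^2 + 4.15*a - 0.53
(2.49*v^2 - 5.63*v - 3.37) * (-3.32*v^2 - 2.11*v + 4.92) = -8.2668*v^4 + 13.4377*v^3 + 35.3185*v^2 - 20.5889*v - 16.5804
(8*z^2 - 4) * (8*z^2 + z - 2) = 64*z^4 + 8*z^3 - 48*z^2 - 4*z + 8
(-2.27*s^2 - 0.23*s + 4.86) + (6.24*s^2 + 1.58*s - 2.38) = 3.97*s^2 + 1.35*s + 2.48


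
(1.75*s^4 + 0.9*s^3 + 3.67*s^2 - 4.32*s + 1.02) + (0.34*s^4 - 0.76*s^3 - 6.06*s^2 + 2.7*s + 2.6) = 2.09*s^4 + 0.14*s^3 - 2.39*s^2 - 1.62*s + 3.62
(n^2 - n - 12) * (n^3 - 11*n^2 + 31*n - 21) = n^5 - 12*n^4 + 30*n^3 + 80*n^2 - 351*n + 252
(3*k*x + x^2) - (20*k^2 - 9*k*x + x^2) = -20*k^2 + 12*k*x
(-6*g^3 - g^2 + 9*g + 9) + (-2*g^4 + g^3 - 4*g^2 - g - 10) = -2*g^4 - 5*g^3 - 5*g^2 + 8*g - 1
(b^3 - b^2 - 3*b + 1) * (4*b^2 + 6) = 4*b^5 - 4*b^4 - 6*b^3 - 2*b^2 - 18*b + 6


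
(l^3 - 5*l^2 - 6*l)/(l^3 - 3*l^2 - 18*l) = (l + 1)/(l + 3)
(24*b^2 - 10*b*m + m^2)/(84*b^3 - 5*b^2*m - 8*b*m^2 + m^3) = (6*b - m)/(21*b^2 + 4*b*m - m^2)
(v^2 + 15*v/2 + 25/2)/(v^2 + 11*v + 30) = (v + 5/2)/(v + 6)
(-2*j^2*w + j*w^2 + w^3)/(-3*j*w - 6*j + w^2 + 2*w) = w*(2*j^2 - j*w - w^2)/(3*j*w + 6*j - w^2 - 2*w)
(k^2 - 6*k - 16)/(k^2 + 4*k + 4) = (k - 8)/(k + 2)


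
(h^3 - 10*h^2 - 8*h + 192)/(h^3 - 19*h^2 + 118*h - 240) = (h + 4)/(h - 5)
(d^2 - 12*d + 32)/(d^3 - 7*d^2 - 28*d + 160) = 1/(d + 5)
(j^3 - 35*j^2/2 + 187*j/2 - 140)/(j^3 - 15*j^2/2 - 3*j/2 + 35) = (j - 8)/(j + 2)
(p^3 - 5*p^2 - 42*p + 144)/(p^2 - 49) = (p^3 - 5*p^2 - 42*p + 144)/(p^2 - 49)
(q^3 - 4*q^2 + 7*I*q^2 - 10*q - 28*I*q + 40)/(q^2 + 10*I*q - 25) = (q^2 + 2*q*(-2 + I) - 8*I)/(q + 5*I)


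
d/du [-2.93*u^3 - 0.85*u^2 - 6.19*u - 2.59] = -8.79*u^2 - 1.7*u - 6.19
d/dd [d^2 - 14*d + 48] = 2*d - 14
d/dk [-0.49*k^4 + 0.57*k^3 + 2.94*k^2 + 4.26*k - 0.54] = -1.96*k^3 + 1.71*k^2 + 5.88*k + 4.26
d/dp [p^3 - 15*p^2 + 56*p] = 3*p^2 - 30*p + 56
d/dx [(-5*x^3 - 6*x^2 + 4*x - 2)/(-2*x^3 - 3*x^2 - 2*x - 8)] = 3*(x^4 + 12*x^3 + 44*x^2 + 28*x - 12)/(4*x^6 + 12*x^5 + 17*x^4 + 44*x^3 + 52*x^2 + 32*x + 64)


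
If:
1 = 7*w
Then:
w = 1/7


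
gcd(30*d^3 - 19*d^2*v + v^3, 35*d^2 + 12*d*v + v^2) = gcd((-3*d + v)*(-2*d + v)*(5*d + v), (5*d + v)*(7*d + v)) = 5*d + v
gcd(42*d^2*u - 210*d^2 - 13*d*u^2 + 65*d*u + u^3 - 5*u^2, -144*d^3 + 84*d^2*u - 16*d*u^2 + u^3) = -6*d + u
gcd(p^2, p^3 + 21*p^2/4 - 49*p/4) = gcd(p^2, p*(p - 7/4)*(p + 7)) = p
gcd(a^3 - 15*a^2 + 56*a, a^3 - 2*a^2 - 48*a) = a^2 - 8*a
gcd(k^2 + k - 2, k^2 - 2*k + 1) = k - 1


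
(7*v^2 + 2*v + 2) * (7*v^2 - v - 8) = 49*v^4 + 7*v^3 - 44*v^2 - 18*v - 16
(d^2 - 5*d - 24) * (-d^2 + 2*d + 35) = -d^4 + 7*d^3 + 49*d^2 - 223*d - 840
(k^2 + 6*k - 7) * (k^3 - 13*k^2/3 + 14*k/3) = k^5 + 5*k^4/3 - 85*k^3/3 + 175*k^2/3 - 98*k/3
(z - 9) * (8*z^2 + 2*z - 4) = 8*z^3 - 70*z^2 - 22*z + 36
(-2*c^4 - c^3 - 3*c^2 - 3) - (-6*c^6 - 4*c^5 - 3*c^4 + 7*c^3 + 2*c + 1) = 6*c^6 + 4*c^5 + c^4 - 8*c^3 - 3*c^2 - 2*c - 4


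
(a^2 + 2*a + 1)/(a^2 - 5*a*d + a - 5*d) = (a + 1)/(a - 5*d)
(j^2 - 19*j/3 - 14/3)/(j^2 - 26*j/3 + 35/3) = (3*j + 2)/(3*j - 5)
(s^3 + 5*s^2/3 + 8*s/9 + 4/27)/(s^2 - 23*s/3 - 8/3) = (9*s^2 + 12*s + 4)/(9*(s - 8))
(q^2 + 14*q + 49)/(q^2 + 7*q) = (q + 7)/q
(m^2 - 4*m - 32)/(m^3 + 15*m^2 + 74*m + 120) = (m - 8)/(m^2 + 11*m + 30)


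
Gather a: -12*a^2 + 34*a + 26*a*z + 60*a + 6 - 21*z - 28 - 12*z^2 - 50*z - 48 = -12*a^2 + a*(26*z + 94) - 12*z^2 - 71*z - 70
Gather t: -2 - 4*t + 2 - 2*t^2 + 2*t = -2*t^2 - 2*t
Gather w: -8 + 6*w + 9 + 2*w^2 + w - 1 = 2*w^2 + 7*w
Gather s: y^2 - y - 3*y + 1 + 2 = y^2 - 4*y + 3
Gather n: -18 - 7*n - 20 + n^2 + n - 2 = n^2 - 6*n - 40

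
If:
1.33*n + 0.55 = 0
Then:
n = -0.41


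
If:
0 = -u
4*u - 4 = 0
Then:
No Solution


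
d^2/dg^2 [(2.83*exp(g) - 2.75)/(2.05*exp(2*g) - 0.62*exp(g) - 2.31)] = (11.893075*exp(4*g) - 42.63057*exp(3*g) + 90.89454*exp(2*g) - 57.200726*exp(g) + 19.039713)*exp(g)/(8.615125*exp(6*g) - 7.81665*exp(5*g) - 26.759265*exp(4*g) + 17.377732*exp(3*g) + 30.153123*exp(2*g) - 9.925146*exp(g) - 12.326391)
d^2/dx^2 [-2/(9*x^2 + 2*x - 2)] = 4*(81*x^2 + 18*x - 4*(9*x + 1)^2 - 18)/(9*x^2 + 2*x - 2)^3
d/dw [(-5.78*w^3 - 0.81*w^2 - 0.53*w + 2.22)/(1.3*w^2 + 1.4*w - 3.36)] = (-7.514*w^4 - 16.184*w^3 + 57.8174*w^2 - 0.328800000000001*w - 1.3272)/(1.69*w^4 + 3.64*w^3 - 6.776*w^2 - 9.408*w + 11.2896)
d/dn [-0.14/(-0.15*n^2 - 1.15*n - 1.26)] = (-0.042*n - 0.161)/(0.15*n^2 + 1.15*n + 1.26)^2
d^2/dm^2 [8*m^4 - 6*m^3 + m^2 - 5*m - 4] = 96*m^2 - 36*m + 2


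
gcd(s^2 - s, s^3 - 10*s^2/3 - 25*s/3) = s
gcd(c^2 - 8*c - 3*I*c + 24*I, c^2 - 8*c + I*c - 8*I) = c - 8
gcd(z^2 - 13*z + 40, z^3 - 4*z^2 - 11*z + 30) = z - 5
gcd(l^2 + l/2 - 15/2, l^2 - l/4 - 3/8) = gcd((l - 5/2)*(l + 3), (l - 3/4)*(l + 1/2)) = 1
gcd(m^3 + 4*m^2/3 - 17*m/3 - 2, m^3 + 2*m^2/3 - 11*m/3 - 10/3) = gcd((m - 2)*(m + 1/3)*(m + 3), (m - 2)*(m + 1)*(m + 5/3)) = m - 2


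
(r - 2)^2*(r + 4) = r^3 - 12*r + 16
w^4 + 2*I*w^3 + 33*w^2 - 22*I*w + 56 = (w - 4*I)*(w - 2*I)*(w + I)*(w + 7*I)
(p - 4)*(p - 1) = p^2 - 5*p + 4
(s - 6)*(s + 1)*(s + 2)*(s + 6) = s^4 + 3*s^3 - 34*s^2 - 108*s - 72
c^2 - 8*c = c*(c - 8)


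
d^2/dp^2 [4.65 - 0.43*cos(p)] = 0.43*cos(p)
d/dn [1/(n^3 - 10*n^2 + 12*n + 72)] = (-3*n^2 + 20*n - 12)/(n^3 - 10*n^2 + 12*n + 72)^2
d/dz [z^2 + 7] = 2*z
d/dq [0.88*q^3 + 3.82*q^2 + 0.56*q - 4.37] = 2.64*q^2 + 7.64*q + 0.56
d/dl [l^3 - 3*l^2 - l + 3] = 3*l^2 - 6*l - 1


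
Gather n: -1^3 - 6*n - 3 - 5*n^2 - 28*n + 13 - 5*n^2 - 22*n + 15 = -10*n^2 - 56*n + 24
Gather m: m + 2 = m + 2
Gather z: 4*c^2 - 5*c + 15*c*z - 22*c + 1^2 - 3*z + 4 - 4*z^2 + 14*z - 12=4*c^2 - 27*c - 4*z^2 + z*(15*c + 11) - 7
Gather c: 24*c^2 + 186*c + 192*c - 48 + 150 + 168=24*c^2 + 378*c + 270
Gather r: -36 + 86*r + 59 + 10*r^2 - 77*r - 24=10*r^2 + 9*r - 1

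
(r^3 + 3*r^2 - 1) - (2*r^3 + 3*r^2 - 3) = 2 - r^3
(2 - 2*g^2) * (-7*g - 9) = 14*g^3 + 18*g^2 - 14*g - 18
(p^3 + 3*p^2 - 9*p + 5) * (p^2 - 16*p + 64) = p^5 - 13*p^4 + 7*p^3 + 341*p^2 - 656*p + 320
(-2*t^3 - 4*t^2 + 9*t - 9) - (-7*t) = -2*t^3 - 4*t^2 + 16*t - 9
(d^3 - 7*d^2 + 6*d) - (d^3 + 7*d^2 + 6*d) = -14*d^2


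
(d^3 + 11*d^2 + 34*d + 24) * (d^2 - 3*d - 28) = d^5 + 8*d^4 - 27*d^3 - 386*d^2 - 1024*d - 672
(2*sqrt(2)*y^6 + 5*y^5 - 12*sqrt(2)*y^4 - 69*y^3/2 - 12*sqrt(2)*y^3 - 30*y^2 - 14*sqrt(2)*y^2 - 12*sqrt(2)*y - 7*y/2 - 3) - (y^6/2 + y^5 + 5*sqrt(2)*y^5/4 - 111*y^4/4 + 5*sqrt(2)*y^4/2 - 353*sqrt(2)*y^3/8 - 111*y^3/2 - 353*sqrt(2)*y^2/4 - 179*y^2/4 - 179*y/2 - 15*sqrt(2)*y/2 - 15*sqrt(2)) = -y^6/2 + 2*sqrt(2)*y^6 - 5*sqrt(2)*y^5/4 + 4*y^5 - 29*sqrt(2)*y^4/2 + 111*y^4/4 + 21*y^3 + 257*sqrt(2)*y^3/8 + 59*y^2/4 + 297*sqrt(2)*y^2/4 - 9*sqrt(2)*y/2 + 86*y - 3 + 15*sqrt(2)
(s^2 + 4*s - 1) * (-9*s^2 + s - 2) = -9*s^4 - 35*s^3 + 11*s^2 - 9*s + 2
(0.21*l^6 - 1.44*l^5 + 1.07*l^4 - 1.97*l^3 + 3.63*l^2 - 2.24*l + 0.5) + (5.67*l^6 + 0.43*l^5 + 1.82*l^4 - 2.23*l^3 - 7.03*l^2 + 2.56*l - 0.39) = 5.88*l^6 - 1.01*l^5 + 2.89*l^4 - 4.2*l^3 - 3.4*l^2 + 0.32*l + 0.11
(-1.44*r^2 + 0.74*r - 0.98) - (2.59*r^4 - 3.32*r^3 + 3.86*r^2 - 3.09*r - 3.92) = -2.59*r^4 + 3.32*r^3 - 5.3*r^2 + 3.83*r + 2.94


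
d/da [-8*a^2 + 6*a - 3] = 6 - 16*a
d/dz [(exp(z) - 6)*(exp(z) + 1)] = (2*exp(z) - 5)*exp(z)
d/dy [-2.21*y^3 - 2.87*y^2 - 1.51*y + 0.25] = -6.63*y^2 - 5.74*y - 1.51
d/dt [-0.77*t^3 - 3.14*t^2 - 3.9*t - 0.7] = -2.31*t^2 - 6.28*t - 3.9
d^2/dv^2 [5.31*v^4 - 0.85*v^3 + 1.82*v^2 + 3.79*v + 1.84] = 63.72*v^2 - 5.1*v + 3.64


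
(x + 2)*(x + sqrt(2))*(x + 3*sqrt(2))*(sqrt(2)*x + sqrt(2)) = sqrt(2)*x^4 + 3*sqrt(2)*x^3 + 8*x^3 + 8*sqrt(2)*x^2 + 24*x^2 + 16*x + 18*sqrt(2)*x + 12*sqrt(2)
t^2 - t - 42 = (t - 7)*(t + 6)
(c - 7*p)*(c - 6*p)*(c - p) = c^3 - 14*c^2*p + 55*c*p^2 - 42*p^3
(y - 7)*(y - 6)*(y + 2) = y^3 - 11*y^2 + 16*y + 84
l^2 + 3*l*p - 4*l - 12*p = (l - 4)*(l + 3*p)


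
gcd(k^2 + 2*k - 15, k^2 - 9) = k - 3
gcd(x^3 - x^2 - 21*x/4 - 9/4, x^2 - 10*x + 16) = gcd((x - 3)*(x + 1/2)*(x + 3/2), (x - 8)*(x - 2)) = 1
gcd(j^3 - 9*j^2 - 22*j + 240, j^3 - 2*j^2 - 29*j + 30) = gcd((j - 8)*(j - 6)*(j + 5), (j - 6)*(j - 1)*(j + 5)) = j^2 - j - 30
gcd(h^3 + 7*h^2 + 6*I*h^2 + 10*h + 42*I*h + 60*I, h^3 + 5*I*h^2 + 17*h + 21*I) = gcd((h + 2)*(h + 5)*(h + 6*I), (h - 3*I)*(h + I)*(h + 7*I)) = 1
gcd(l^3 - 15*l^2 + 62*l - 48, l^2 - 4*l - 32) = l - 8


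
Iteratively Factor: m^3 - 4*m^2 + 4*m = (m)*(m^2 - 4*m + 4) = m*(m - 2)*(m - 2)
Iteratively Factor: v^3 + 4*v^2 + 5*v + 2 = (v + 1)*(v^2 + 3*v + 2) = (v + 1)*(v + 2)*(v + 1)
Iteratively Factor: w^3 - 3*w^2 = (w - 3)*(w^2) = w*(w - 3)*(w)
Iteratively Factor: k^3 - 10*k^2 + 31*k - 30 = (k - 5)*(k^2 - 5*k + 6) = (k - 5)*(k - 2)*(k - 3)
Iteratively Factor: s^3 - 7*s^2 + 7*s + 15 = (s + 1)*(s^2 - 8*s + 15) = (s - 3)*(s + 1)*(s - 5)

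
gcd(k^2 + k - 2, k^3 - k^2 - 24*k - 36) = k + 2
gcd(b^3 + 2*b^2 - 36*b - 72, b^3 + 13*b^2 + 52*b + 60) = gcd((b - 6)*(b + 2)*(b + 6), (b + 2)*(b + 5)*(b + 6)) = b^2 + 8*b + 12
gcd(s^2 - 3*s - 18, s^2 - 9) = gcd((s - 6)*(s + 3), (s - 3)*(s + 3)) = s + 3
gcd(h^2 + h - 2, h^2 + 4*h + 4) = h + 2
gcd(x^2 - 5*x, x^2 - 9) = 1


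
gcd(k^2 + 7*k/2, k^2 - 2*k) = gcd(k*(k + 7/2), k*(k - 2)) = k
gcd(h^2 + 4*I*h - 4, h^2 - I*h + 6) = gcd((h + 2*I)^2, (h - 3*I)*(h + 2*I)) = h + 2*I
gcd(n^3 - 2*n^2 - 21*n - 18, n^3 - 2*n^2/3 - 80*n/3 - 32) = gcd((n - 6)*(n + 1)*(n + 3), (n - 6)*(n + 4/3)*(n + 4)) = n - 6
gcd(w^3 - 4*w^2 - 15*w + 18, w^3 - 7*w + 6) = w^2 + 2*w - 3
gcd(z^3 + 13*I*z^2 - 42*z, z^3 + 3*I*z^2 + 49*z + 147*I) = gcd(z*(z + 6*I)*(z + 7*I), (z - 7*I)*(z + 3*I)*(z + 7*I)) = z + 7*I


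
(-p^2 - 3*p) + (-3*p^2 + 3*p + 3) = 3 - 4*p^2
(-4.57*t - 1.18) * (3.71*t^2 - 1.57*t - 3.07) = -16.9547*t^3 + 2.7971*t^2 + 15.8825*t + 3.6226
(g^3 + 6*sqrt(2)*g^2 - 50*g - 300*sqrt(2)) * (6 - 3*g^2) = -3*g^5 - 18*sqrt(2)*g^4 + 156*g^3 + 936*sqrt(2)*g^2 - 300*g - 1800*sqrt(2)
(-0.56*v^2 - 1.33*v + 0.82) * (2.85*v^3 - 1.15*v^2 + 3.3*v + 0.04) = -1.596*v^5 - 3.1465*v^4 + 2.0185*v^3 - 5.3544*v^2 + 2.6528*v + 0.0328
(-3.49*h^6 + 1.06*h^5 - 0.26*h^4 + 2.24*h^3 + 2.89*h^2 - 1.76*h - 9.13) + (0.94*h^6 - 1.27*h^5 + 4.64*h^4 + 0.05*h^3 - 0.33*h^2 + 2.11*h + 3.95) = -2.55*h^6 - 0.21*h^5 + 4.38*h^4 + 2.29*h^3 + 2.56*h^2 + 0.35*h - 5.18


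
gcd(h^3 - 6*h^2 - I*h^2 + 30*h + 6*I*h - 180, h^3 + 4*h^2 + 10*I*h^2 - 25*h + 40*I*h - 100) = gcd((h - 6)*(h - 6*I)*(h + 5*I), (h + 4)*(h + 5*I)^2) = h + 5*I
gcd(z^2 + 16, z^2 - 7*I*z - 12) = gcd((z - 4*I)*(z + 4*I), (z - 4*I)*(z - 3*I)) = z - 4*I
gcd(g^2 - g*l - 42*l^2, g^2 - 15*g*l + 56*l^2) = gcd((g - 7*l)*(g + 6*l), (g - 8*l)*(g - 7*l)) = g - 7*l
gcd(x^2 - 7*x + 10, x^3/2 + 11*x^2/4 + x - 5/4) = 1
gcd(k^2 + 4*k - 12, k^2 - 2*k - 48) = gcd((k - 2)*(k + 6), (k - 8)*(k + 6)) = k + 6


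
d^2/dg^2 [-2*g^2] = -4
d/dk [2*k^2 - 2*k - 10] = 4*k - 2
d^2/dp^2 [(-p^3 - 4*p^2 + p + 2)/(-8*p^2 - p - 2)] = 6*(-37*p^3 - 190*p^2 + 4*p + 16)/(512*p^6 + 192*p^5 + 408*p^4 + 97*p^3 + 102*p^2 + 12*p + 8)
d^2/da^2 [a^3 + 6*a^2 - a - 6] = 6*a + 12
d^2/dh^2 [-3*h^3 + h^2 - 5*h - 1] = 2 - 18*h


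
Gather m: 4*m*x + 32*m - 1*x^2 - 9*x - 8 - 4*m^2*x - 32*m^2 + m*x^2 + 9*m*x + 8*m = m^2*(-4*x - 32) + m*(x^2 + 13*x + 40) - x^2 - 9*x - 8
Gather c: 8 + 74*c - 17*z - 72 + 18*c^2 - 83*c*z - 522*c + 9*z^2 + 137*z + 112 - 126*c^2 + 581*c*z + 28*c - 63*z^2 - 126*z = -108*c^2 + c*(498*z - 420) - 54*z^2 - 6*z + 48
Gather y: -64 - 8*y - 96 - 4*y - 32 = -12*y - 192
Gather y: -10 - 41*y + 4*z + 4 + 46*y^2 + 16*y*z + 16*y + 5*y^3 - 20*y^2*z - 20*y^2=5*y^3 + y^2*(26 - 20*z) + y*(16*z - 25) + 4*z - 6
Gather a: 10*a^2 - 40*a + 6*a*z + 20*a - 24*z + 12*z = 10*a^2 + a*(6*z - 20) - 12*z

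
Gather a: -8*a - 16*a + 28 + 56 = 84 - 24*a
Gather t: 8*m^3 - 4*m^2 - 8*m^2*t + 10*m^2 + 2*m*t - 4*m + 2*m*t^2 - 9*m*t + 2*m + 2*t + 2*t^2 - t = 8*m^3 + 6*m^2 - 2*m + t^2*(2*m + 2) + t*(-8*m^2 - 7*m + 1)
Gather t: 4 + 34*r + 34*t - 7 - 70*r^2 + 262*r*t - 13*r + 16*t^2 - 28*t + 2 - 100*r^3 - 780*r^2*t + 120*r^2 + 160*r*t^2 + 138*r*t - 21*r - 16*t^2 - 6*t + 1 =-100*r^3 + 50*r^2 + 160*r*t^2 + t*(-780*r^2 + 400*r)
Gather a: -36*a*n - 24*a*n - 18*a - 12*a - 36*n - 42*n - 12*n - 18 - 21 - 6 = a*(-60*n - 30) - 90*n - 45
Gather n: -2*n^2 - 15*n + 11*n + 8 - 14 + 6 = -2*n^2 - 4*n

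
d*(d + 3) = d^2 + 3*d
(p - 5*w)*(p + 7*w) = p^2 + 2*p*w - 35*w^2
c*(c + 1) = c^2 + c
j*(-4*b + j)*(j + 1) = -4*b*j^2 - 4*b*j + j^3 + j^2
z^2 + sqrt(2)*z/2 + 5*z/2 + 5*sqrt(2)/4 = (z + 5/2)*(z + sqrt(2)/2)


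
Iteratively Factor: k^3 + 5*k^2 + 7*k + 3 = (k + 1)*(k^2 + 4*k + 3) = (k + 1)^2*(k + 3)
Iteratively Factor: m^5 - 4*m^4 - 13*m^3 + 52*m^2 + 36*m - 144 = (m + 2)*(m^4 - 6*m^3 - m^2 + 54*m - 72) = (m - 4)*(m + 2)*(m^3 - 2*m^2 - 9*m + 18) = (m - 4)*(m + 2)*(m + 3)*(m^2 - 5*m + 6) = (m - 4)*(m - 2)*(m + 2)*(m + 3)*(m - 3)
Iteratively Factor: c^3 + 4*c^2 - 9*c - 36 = (c + 3)*(c^2 + c - 12) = (c - 3)*(c + 3)*(c + 4)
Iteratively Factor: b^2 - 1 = (b - 1)*(b + 1)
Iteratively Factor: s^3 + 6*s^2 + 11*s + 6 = (s + 2)*(s^2 + 4*s + 3) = (s + 2)*(s + 3)*(s + 1)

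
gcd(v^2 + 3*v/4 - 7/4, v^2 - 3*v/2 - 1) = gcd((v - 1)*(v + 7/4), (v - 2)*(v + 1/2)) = 1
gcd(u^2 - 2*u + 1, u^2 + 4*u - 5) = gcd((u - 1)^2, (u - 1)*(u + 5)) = u - 1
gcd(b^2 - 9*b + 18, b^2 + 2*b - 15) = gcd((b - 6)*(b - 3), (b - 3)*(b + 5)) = b - 3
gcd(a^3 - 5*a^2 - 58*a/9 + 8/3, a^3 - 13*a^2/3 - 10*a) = a - 6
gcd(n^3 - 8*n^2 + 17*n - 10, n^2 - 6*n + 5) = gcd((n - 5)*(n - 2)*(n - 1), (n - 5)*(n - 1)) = n^2 - 6*n + 5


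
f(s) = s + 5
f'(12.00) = 1.00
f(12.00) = 17.00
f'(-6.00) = 1.00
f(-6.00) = -1.00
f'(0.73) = 1.00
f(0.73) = 5.73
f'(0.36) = 1.00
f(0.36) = 5.36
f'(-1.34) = 1.00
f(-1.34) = 3.66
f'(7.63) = 1.00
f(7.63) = 12.63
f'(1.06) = 1.00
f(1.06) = 6.06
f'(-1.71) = 1.00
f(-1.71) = 3.29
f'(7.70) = 1.00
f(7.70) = 12.70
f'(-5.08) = 1.00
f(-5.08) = -0.08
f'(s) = 1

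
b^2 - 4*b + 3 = (b - 3)*(b - 1)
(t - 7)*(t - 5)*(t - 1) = t^3 - 13*t^2 + 47*t - 35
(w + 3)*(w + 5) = w^2 + 8*w + 15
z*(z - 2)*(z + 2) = z^3 - 4*z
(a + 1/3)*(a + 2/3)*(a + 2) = a^3 + 3*a^2 + 20*a/9 + 4/9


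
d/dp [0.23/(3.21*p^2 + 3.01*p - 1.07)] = (-1.4766*p - 0.6923)/(3.21*p^2 + 3.01*p - 1.07)^2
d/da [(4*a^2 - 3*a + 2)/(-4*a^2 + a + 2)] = 8*(-a^2 + 4*a - 1)/(16*a^4 - 8*a^3 - 15*a^2 + 4*a + 4)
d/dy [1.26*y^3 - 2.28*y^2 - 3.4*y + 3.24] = 3.78*y^2 - 4.56*y - 3.4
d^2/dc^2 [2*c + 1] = 0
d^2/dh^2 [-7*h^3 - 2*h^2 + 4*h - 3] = -42*h - 4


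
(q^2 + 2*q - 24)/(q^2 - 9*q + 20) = (q + 6)/(q - 5)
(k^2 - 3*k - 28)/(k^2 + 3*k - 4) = (k - 7)/(k - 1)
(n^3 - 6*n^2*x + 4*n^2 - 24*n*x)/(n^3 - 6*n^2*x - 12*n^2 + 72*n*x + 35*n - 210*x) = n*(n + 4)/(n^2 - 12*n + 35)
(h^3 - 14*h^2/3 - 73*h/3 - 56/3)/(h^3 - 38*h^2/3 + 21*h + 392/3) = (h + 1)/(h - 7)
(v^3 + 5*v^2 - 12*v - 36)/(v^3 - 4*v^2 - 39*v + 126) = (v + 2)/(v - 7)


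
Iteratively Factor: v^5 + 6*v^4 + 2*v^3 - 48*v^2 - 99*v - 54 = (v + 1)*(v^4 + 5*v^3 - 3*v^2 - 45*v - 54) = (v + 1)*(v + 3)*(v^3 + 2*v^2 - 9*v - 18) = (v + 1)*(v + 3)^2*(v^2 - v - 6) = (v - 3)*(v + 1)*(v + 3)^2*(v + 2)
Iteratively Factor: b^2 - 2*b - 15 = (b - 5)*(b + 3)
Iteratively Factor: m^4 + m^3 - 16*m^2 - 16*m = (m + 4)*(m^3 - 3*m^2 - 4*m) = m*(m + 4)*(m^2 - 3*m - 4) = m*(m + 1)*(m + 4)*(m - 4)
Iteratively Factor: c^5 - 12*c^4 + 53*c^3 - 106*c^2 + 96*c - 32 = (c - 1)*(c^4 - 11*c^3 + 42*c^2 - 64*c + 32) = (c - 4)*(c - 1)*(c^3 - 7*c^2 + 14*c - 8) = (c - 4)*(c - 2)*(c - 1)*(c^2 - 5*c + 4) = (c - 4)*(c - 2)*(c - 1)^2*(c - 4)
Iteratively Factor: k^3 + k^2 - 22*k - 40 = (k + 2)*(k^2 - k - 20) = (k + 2)*(k + 4)*(k - 5)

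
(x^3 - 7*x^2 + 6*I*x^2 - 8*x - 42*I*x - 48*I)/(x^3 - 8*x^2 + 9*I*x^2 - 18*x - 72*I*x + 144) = (x + 1)/(x + 3*I)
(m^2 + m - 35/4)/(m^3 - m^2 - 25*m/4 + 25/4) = (2*m + 7)/(2*m^2 + 3*m - 5)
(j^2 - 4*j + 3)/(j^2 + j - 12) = (j - 1)/(j + 4)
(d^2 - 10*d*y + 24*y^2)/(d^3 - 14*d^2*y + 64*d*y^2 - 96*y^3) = 1/(d - 4*y)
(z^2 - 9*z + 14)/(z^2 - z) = (z^2 - 9*z + 14)/(z*(z - 1))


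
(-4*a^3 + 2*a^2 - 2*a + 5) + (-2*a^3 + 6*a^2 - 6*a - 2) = -6*a^3 + 8*a^2 - 8*a + 3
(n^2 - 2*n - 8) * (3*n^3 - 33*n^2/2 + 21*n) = 3*n^5 - 45*n^4/2 + 30*n^3 + 90*n^2 - 168*n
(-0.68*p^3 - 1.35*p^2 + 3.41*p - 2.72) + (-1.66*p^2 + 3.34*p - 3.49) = -0.68*p^3 - 3.01*p^2 + 6.75*p - 6.21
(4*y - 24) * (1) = 4*y - 24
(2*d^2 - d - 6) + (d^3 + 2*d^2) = d^3 + 4*d^2 - d - 6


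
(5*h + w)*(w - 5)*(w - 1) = 5*h*w^2 - 30*h*w + 25*h + w^3 - 6*w^2 + 5*w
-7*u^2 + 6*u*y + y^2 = (-u + y)*(7*u + y)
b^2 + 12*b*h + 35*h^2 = (b + 5*h)*(b + 7*h)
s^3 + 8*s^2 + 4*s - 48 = (s - 2)*(s + 4)*(s + 6)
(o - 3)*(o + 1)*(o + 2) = o^3 - 7*o - 6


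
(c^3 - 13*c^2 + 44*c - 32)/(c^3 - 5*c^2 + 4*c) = (c - 8)/c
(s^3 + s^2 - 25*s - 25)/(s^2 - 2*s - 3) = (s^2 - 25)/(s - 3)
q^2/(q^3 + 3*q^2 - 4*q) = q/(q^2 + 3*q - 4)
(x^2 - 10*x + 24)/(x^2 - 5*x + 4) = (x - 6)/(x - 1)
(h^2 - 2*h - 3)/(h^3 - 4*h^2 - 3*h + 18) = (h + 1)/(h^2 - h - 6)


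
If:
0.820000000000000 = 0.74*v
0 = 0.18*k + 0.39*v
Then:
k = -2.40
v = 1.11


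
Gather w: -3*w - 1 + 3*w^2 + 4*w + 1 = 3*w^2 + w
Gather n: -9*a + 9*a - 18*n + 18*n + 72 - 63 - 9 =0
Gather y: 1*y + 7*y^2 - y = 7*y^2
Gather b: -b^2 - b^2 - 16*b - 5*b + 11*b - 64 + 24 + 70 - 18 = -2*b^2 - 10*b + 12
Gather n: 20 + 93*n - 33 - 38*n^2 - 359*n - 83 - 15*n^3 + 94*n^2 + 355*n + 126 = -15*n^3 + 56*n^2 + 89*n + 30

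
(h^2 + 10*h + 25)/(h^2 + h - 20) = (h + 5)/(h - 4)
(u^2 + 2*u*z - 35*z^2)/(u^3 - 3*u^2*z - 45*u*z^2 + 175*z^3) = 1/(u - 5*z)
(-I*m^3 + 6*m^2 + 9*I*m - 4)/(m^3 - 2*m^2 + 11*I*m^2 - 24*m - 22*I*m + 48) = (-I*m^3 + 6*m^2 + 9*I*m - 4)/(m^3 + m^2*(-2 + 11*I) + m*(-24 - 22*I) + 48)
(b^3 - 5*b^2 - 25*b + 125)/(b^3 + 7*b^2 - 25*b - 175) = (b - 5)/(b + 7)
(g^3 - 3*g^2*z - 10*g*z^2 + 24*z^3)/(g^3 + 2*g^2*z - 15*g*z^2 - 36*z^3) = (g - 2*z)/(g + 3*z)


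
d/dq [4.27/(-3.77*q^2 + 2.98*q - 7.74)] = (32.1958*q - 12.7246)/(3.77*q^2 - 2.98*q + 7.74)^2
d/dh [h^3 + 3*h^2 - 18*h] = 3*h^2 + 6*h - 18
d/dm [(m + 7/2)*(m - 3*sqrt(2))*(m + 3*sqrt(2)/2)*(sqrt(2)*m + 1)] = 4*sqrt(2)*m^3 - 6*m^2 + 21*sqrt(2)*m^2/2 - 21*sqrt(2)*m - 14*m - 147*sqrt(2)/4 - 9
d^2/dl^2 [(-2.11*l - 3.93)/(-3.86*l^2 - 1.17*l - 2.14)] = ((2.11*l + 3.93)*(7.72*l + 1.17)*(15.44*l + 2.34) - (48.8676*l + 35.277)*(3.86*l^2 + 1.17*l + 2.14))/(3.86*l^2 + 1.17*l + 2.14)^3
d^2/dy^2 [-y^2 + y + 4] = -2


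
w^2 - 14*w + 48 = (w - 8)*(w - 6)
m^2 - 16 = (m - 4)*(m + 4)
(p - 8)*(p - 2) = p^2 - 10*p + 16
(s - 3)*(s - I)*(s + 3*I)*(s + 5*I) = s^4 - 3*s^3 + 7*I*s^3 - 7*s^2 - 21*I*s^2 + 21*s + 15*I*s - 45*I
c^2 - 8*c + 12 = (c - 6)*(c - 2)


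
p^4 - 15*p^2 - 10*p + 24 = (p - 4)*(p - 1)*(p + 2)*(p + 3)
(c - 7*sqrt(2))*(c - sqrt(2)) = c^2 - 8*sqrt(2)*c + 14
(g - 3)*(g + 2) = g^2 - g - 6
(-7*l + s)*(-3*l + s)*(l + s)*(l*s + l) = 21*l^4*s + 21*l^4 + 11*l^3*s^2 + 11*l^3*s - 9*l^2*s^3 - 9*l^2*s^2 + l*s^4 + l*s^3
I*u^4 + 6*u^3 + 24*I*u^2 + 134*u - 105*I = (u - 7*I)*(u - 3*I)*(u + 5*I)*(I*u + 1)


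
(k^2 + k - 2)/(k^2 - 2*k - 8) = (k - 1)/(k - 4)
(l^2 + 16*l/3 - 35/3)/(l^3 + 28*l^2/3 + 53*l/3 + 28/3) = (3*l - 5)/(3*l^2 + 7*l + 4)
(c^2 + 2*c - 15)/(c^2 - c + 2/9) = 9*(c^2 + 2*c - 15)/(9*c^2 - 9*c + 2)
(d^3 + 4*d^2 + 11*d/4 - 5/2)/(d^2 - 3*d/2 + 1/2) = (d^2 + 9*d/2 + 5)/(d - 1)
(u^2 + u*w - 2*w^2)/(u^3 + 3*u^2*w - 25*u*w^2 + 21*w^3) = (u + 2*w)/(u^2 + 4*u*w - 21*w^2)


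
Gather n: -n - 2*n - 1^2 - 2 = -3*n - 3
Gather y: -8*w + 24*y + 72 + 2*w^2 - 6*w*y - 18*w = 2*w^2 - 26*w + y*(24 - 6*w) + 72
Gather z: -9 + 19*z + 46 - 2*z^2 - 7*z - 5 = -2*z^2 + 12*z + 32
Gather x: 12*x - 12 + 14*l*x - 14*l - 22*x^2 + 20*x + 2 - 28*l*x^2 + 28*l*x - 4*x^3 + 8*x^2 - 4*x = -14*l - 4*x^3 + x^2*(-28*l - 14) + x*(42*l + 28) - 10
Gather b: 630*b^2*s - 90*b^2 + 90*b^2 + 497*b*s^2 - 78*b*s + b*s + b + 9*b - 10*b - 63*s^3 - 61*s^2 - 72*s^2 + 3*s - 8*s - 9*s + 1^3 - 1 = 630*b^2*s + b*(497*s^2 - 77*s) - 63*s^3 - 133*s^2 - 14*s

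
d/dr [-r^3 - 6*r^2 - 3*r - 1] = -3*r^2 - 12*r - 3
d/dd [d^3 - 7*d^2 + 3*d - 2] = 3*d^2 - 14*d + 3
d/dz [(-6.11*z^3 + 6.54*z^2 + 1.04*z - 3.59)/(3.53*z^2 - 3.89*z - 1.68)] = (-21.5683*z^4 + 47.5358*z^3 + 1.6826*z^2 + 3.371*z - 15.7123)/(12.4609*z^4 - 27.4634*z^3 + 3.2713*z^2 + 13.0704*z + 2.8224)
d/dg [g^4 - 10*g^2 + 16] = 4*g*(g^2 - 5)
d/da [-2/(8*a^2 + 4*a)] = (4*a + 1)/(2*a^2*(2*a + 1)^2)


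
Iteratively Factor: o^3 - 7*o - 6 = (o - 3)*(o^2 + 3*o + 2) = (o - 3)*(o + 1)*(o + 2)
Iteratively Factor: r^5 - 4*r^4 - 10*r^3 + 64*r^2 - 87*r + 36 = (r - 1)*(r^4 - 3*r^3 - 13*r^2 + 51*r - 36) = (r - 3)*(r - 1)*(r^3 - 13*r + 12) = (r - 3)*(r - 1)^2*(r^2 + r - 12) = (r - 3)^2*(r - 1)^2*(r + 4)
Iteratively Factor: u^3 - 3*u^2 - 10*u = (u - 5)*(u^2 + 2*u) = (u - 5)*(u + 2)*(u)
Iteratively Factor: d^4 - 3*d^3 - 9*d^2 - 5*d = (d + 1)*(d^3 - 4*d^2 - 5*d) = (d + 1)^2*(d^2 - 5*d) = d*(d + 1)^2*(d - 5)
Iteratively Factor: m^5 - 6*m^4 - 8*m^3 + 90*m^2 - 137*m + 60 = (m - 5)*(m^4 - m^3 - 13*m^2 + 25*m - 12) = (m - 5)*(m + 4)*(m^3 - 5*m^2 + 7*m - 3) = (m - 5)*(m - 1)*(m + 4)*(m^2 - 4*m + 3) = (m - 5)*(m - 1)^2*(m + 4)*(m - 3)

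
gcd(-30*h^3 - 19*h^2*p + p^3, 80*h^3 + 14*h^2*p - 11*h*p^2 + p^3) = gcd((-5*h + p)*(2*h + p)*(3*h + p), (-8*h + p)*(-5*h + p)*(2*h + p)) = -10*h^2 - 3*h*p + p^2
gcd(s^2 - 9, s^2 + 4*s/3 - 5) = s + 3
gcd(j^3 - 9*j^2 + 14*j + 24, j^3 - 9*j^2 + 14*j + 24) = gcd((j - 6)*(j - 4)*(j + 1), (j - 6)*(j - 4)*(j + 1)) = j^3 - 9*j^2 + 14*j + 24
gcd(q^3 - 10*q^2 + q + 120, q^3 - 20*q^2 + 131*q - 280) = q^2 - 13*q + 40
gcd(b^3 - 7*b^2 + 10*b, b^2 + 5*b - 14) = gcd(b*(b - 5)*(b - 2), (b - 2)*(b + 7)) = b - 2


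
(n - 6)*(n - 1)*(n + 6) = n^3 - n^2 - 36*n + 36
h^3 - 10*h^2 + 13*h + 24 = (h - 8)*(h - 3)*(h + 1)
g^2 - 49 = (g - 7)*(g + 7)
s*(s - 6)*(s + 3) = s^3 - 3*s^2 - 18*s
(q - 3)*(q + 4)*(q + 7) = q^3 + 8*q^2 - 5*q - 84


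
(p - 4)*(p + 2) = p^2 - 2*p - 8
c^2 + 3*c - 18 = (c - 3)*(c + 6)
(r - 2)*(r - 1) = r^2 - 3*r + 2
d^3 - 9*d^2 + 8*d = d*(d - 8)*(d - 1)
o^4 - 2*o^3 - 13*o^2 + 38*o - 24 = (o - 3)*(o - 2)*(o - 1)*(o + 4)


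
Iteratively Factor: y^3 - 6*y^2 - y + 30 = (y - 3)*(y^2 - 3*y - 10) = (y - 3)*(y + 2)*(y - 5)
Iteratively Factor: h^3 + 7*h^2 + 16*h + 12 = (h + 2)*(h^2 + 5*h + 6) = (h + 2)*(h + 3)*(h + 2)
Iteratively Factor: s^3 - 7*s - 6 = (s + 1)*(s^2 - s - 6) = (s + 1)*(s + 2)*(s - 3)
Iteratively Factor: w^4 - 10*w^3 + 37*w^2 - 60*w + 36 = (w - 3)*(w^3 - 7*w^2 + 16*w - 12) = (w - 3)*(w - 2)*(w^2 - 5*w + 6) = (w - 3)*(w - 2)^2*(w - 3)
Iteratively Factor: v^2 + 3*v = (v)*(v + 3)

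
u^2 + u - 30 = (u - 5)*(u + 6)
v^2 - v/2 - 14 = (v - 4)*(v + 7/2)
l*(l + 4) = l^2 + 4*l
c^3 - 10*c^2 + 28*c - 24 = (c - 6)*(c - 2)^2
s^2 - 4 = (s - 2)*(s + 2)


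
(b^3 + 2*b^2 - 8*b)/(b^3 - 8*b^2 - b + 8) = b*(b^2 + 2*b - 8)/(b^3 - 8*b^2 - b + 8)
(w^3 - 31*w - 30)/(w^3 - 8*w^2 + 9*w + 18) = (w + 5)/(w - 3)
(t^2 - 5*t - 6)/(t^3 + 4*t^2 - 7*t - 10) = (t - 6)/(t^2 + 3*t - 10)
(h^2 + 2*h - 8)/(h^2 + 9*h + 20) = (h - 2)/(h + 5)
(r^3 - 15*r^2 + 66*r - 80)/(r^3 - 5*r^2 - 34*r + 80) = (r - 5)/(r + 5)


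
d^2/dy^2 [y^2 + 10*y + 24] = 2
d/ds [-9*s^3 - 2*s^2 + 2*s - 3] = -27*s^2 - 4*s + 2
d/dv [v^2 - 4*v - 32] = 2*v - 4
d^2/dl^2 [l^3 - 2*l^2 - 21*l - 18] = 6*l - 4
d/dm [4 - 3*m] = -3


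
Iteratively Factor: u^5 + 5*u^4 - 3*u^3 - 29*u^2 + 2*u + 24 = (u - 1)*(u^4 + 6*u^3 + 3*u^2 - 26*u - 24) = (u - 1)*(u + 4)*(u^3 + 2*u^2 - 5*u - 6) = (u - 2)*(u - 1)*(u + 4)*(u^2 + 4*u + 3) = (u - 2)*(u - 1)*(u + 1)*(u + 4)*(u + 3)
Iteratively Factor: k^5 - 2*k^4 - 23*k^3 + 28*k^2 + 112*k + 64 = (k + 1)*(k^4 - 3*k^3 - 20*k^2 + 48*k + 64) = (k + 1)*(k + 4)*(k^3 - 7*k^2 + 8*k + 16) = (k + 1)^2*(k + 4)*(k^2 - 8*k + 16) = (k - 4)*(k + 1)^2*(k + 4)*(k - 4)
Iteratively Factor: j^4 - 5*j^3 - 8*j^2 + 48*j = (j - 4)*(j^3 - j^2 - 12*j) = (j - 4)*(j + 3)*(j^2 - 4*j) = j*(j - 4)*(j + 3)*(j - 4)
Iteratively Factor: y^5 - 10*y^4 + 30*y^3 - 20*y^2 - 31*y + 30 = (y - 3)*(y^4 - 7*y^3 + 9*y^2 + 7*y - 10) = (y - 5)*(y - 3)*(y^3 - 2*y^2 - y + 2) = (y - 5)*(y - 3)*(y + 1)*(y^2 - 3*y + 2) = (y - 5)*(y - 3)*(y - 1)*(y + 1)*(y - 2)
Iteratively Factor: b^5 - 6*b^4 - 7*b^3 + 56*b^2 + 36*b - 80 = (b - 1)*(b^4 - 5*b^3 - 12*b^2 + 44*b + 80) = (b - 1)*(b + 2)*(b^3 - 7*b^2 + 2*b + 40) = (b - 1)*(b + 2)^2*(b^2 - 9*b + 20) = (b - 5)*(b - 1)*(b + 2)^2*(b - 4)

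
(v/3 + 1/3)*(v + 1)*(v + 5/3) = v^3/3 + 11*v^2/9 + 13*v/9 + 5/9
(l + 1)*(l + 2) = l^2 + 3*l + 2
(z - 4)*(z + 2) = z^2 - 2*z - 8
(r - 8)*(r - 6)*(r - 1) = r^3 - 15*r^2 + 62*r - 48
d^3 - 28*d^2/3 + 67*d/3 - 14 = (d - 6)*(d - 7/3)*(d - 1)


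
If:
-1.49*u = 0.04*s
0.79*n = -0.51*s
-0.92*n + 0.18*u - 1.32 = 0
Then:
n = -1.45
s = 2.24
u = -0.06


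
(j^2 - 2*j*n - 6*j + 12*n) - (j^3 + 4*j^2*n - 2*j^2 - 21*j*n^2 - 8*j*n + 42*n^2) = -j^3 - 4*j^2*n + 3*j^2 + 21*j*n^2 + 6*j*n - 6*j - 42*n^2 + 12*n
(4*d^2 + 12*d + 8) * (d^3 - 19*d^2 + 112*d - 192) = 4*d^5 - 64*d^4 + 228*d^3 + 424*d^2 - 1408*d - 1536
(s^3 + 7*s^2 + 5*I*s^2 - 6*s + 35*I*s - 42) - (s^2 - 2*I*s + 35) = s^3 + 6*s^2 + 5*I*s^2 - 6*s + 37*I*s - 77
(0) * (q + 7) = 0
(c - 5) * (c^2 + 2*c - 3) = c^3 - 3*c^2 - 13*c + 15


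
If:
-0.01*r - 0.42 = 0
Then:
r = -42.00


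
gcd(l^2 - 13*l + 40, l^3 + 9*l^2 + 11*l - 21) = 1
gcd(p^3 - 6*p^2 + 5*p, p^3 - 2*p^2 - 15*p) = p^2 - 5*p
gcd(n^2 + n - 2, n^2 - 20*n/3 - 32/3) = 1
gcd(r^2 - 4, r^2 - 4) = r^2 - 4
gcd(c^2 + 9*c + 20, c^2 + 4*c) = c + 4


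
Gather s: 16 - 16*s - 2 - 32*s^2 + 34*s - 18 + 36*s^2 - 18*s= 4*s^2 - 4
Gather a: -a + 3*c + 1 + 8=-a + 3*c + 9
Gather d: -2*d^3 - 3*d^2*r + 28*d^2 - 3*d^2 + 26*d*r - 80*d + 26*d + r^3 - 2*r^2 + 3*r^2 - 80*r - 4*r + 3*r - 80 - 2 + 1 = -2*d^3 + d^2*(25 - 3*r) + d*(26*r - 54) + r^3 + r^2 - 81*r - 81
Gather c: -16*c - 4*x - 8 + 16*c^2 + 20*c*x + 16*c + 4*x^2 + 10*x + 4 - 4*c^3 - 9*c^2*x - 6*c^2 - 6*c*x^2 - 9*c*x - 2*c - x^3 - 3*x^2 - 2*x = -4*c^3 + c^2*(10 - 9*x) + c*(-6*x^2 + 11*x - 2) - x^3 + x^2 + 4*x - 4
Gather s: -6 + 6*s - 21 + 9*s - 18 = 15*s - 45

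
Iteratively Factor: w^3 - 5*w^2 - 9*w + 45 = (w - 5)*(w^2 - 9) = (w - 5)*(w + 3)*(w - 3)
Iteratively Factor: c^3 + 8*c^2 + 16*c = (c)*(c^2 + 8*c + 16) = c*(c + 4)*(c + 4)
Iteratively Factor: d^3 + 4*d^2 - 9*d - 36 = (d + 3)*(d^2 + d - 12) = (d + 3)*(d + 4)*(d - 3)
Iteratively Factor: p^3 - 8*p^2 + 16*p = (p - 4)*(p^2 - 4*p) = p*(p - 4)*(p - 4)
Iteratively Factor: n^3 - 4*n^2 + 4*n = (n - 2)*(n^2 - 2*n) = (n - 2)^2*(n)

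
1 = 1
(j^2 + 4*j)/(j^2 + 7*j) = (j + 4)/(j + 7)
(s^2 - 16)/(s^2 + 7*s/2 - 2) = 2*(s - 4)/(2*s - 1)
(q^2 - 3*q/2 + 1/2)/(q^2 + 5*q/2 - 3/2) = (q - 1)/(q + 3)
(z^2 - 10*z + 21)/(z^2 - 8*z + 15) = (z - 7)/(z - 5)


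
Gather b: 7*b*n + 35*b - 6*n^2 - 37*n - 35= b*(7*n + 35) - 6*n^2 - 37*n - 35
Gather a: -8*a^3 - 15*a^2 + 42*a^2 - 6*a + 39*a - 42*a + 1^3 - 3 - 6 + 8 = -8*a^3 + 27*a^2 - 9*a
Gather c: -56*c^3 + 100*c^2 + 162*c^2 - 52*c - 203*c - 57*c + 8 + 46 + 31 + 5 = -56*c^3 + 262*c^2 - 312*c + 90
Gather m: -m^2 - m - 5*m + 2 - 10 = -m^2 - 6*m - 8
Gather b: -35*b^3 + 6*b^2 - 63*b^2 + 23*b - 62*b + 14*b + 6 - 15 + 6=-35*b^3 - 57*b^2 - 25*b - 3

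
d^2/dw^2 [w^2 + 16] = 2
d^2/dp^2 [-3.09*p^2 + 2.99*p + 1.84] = -6.18000000000000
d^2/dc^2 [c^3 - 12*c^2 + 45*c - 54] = 6*c - 24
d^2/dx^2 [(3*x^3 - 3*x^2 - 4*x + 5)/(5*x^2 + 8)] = 2*(-220*x^3 + 735*x^2 + 1056*x - 392)/(125*x^6 + 600*x^4 + 960*x^2 + 512)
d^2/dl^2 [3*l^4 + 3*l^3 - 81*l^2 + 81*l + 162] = 36*l^2 + 18*l - 162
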